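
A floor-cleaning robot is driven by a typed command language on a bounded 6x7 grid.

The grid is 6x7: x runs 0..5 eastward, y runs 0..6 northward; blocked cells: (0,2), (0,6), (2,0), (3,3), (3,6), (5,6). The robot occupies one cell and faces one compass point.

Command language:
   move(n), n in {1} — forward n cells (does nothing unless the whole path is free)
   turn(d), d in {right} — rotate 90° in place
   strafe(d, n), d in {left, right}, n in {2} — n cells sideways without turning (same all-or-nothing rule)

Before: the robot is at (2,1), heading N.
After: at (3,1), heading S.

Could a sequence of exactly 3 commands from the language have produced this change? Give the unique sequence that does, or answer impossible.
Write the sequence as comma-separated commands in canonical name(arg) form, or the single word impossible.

key: position moved to (3,1) AND the heading swung to S — translation plus rotation needed
start: at (2,1), heading N
[1] after turn(right): at (2,1), heading E
[2] after move(1): at (3,1), heading E
[3] after turn(right): at (3,1), heading S
all 64 alternatives checked — unique.

turn(right), move(1), turn(right)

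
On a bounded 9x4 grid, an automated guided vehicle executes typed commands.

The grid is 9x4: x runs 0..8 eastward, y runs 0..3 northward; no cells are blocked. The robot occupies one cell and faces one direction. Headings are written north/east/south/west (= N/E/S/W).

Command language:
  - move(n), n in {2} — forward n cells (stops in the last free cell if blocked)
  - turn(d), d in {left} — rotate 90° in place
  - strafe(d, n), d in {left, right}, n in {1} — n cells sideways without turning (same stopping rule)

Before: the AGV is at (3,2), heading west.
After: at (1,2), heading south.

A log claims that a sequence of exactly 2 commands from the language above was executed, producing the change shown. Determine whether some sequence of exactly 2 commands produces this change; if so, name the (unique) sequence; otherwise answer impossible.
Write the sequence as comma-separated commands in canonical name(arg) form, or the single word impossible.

move(2), turn(left)

key: position moved to (1,2) AND the heading swung to S — translation plus rotation needed
begin: at (3,2), heading west
[1] after move(2): at (1,2), heading west
[2] after turn(left): at (1,2), heading south
no other 2-command option fits: unique.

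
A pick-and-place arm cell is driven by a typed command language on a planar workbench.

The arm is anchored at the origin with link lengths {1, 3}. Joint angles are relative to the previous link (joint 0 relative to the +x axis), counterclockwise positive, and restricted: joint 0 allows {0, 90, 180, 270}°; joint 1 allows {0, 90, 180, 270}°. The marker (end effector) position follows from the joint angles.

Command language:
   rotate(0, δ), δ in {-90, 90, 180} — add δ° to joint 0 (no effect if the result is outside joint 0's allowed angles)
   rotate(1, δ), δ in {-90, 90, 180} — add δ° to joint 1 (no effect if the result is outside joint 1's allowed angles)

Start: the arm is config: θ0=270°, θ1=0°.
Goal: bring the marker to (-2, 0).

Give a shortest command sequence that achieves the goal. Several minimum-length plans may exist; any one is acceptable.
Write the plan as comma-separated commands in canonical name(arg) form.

rotate(0, 90), rotate(1, 180)

start: config: θ0=270°, θ1=0°
step 1 (rotate(0, 90)): config: θ0=0°, θ1=0°
step 2 (rotate(1, 180)): config: θ0=0°, θ1=180°
minimal: 2 command(s), checked below 2.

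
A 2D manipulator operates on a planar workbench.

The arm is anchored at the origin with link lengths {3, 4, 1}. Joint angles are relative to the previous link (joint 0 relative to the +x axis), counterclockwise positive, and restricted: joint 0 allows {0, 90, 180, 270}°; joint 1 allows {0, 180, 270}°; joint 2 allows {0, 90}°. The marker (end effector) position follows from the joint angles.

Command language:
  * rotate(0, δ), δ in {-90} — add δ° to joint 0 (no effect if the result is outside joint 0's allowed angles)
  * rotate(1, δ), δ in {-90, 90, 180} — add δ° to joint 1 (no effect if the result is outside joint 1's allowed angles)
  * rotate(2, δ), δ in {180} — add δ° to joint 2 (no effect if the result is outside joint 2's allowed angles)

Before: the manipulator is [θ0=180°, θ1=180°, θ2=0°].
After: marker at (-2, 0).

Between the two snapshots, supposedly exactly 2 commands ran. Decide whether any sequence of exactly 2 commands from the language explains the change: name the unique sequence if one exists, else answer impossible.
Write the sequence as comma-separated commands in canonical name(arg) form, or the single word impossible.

initial: [θ0=180°, θ1=180°, θ2=0°]
[1] after rotate(0, -90): [θ0=90°, θ1=180°, θ2=0°]
[2] after rotate(0, -90): [θ0=0°, θ1=180°, θ2=0°]
no other 2-command option fits: unique.

rotate(0, -90), rotate(0, -90)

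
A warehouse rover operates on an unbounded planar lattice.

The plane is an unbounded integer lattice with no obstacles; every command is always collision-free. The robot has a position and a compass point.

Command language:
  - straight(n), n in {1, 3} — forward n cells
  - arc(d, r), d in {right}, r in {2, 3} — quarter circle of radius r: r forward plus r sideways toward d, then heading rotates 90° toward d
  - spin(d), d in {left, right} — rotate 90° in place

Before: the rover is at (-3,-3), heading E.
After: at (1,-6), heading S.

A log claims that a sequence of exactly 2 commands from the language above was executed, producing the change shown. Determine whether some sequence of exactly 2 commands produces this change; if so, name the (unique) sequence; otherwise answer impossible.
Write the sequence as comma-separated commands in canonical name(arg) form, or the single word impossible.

straight(1), arc(right, 3)

key: running arc(right, 3) before straight(1) would end elsewhere — order is forced
from: at (-3,-3), heading E
[1] after straight(1): at (-2,-3), heading E
[2] after arc(right, 3): at (1,-6), heading S
all 36 alternatives checked — unique.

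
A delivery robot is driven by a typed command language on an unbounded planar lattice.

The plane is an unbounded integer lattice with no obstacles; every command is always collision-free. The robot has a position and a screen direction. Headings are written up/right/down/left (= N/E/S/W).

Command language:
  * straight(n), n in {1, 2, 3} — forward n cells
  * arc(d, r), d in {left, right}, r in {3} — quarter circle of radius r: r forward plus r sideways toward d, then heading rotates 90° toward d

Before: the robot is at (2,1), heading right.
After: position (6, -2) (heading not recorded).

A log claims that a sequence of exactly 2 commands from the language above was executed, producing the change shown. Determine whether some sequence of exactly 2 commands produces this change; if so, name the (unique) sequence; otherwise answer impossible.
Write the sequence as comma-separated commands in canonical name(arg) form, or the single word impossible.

straight(1), arc(right, 3)

key: order matters: swapping straight(1) and arc(right, 3) lands elsewhere
start: at (2,1), heading right
[1] after straight(1): at (3,1), heading right
[2] after arc(right, 3): at (6,-2), heading down
no other 2-command option fits: unique.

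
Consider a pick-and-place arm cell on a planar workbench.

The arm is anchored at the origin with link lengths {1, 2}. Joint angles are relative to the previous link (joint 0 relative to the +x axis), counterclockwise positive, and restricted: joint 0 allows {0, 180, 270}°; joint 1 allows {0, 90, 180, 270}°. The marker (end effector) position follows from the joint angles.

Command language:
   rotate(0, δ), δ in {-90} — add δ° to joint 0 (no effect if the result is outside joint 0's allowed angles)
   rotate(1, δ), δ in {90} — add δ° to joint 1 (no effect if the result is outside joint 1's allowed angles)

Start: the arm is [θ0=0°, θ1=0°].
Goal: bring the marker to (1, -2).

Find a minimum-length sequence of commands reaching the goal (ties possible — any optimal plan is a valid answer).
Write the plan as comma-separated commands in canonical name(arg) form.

rotate(1, 90), rotate(1, 90), rotate(1, 90)

from: [θ0=0°, θ1=0°]
1. rotate(1, 90) → [θ0=0°, θ1=90°]
2. rotate(1, 90) → [θ0=0°, θ1=180°]
3. rotate(1, 90) → [θ0=0°, θ1=270°]
shorter routes all fall short; 3 is best.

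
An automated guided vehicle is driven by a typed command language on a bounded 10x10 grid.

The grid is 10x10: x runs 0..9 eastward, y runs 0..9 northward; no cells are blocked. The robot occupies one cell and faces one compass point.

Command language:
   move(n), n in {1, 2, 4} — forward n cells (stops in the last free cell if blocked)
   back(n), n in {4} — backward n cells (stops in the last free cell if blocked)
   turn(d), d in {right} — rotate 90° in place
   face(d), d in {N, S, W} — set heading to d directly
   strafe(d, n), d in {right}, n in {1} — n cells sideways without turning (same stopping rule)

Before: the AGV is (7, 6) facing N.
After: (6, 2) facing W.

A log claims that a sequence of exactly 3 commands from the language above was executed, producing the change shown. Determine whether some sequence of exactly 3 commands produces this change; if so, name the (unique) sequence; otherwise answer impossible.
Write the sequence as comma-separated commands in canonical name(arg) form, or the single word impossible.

key: running move(1) before back(4) would end elsewhere — order is forced
t0: (7, 6) facing N
[1] after back(4): (7, 2) facing N
[2] after face(W): (7, 2) facing W
[3] after move(1): (6, 2) facing W
no other 3-command option fits: unique.

back(4), face(W), move(1)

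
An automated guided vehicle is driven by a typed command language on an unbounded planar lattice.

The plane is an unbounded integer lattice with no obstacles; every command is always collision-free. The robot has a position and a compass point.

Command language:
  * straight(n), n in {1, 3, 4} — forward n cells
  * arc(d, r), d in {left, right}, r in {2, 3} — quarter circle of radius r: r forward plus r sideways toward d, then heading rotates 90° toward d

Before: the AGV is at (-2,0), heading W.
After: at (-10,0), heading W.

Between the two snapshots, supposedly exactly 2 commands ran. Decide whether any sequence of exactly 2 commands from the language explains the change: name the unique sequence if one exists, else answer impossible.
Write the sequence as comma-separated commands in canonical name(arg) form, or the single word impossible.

key: heading stays W — no command in the sequence turns
from: at (-2,0), heading W
[1] after straight(4): at (-6,0), heading W
[2] after straight(4): at (-10,0), heading W
uniquely the one of 49 2-step routes that fits.

straight(4), straight(4)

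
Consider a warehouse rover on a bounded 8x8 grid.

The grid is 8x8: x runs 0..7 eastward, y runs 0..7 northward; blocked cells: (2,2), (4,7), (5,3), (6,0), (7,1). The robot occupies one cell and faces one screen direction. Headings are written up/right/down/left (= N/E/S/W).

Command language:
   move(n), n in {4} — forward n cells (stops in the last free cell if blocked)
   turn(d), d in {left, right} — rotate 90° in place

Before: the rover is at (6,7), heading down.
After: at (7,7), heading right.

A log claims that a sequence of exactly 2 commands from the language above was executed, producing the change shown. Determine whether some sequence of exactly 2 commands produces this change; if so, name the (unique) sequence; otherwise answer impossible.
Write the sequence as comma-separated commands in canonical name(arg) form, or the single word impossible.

key: running move(4) before turn(left) would end elsewhere — order is forced
start: at (6,7), heading down
[1] after turn(left): at (6,7), heading right
[2] after move(4): at (7,7), heading right
no other 2-command option fits: unique.

turn(left), move(4)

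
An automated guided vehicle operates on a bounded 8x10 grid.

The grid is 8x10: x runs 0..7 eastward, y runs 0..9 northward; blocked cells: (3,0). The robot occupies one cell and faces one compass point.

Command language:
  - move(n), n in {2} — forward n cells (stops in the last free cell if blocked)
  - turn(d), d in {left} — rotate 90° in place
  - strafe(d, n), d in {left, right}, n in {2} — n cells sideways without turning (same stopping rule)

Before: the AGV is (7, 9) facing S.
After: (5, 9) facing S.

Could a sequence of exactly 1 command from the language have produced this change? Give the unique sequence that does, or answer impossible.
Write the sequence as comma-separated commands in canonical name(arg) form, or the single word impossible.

strafe(right, 2)

key: heading stays S — the single command does not turn
t0: (7, 9) facing S
1. strafe(right, 2) → (5, 9) facing S
all 4 alternatives checked — unique.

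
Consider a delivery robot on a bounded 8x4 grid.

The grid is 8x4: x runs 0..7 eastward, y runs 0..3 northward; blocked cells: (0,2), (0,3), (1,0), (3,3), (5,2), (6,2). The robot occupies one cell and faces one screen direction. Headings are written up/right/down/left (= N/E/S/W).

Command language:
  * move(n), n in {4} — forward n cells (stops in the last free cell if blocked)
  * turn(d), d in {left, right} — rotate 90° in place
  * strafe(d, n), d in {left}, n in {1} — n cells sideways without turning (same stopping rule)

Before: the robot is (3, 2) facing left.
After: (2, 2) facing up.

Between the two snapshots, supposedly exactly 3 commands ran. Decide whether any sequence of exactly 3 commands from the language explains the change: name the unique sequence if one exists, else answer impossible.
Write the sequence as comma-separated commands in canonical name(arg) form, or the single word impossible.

key: order matters: swapping turn(right) and strafe(left, 1) lands elsewhere
begin: (3, 2) facing left
1. turn(right) → (3, 2) facing up
2. move(4) → (3, 2) facing up
3. strafe(left, 1) → (2, 2) facing up
no other 3-command option fits: unique.

turn(right), move(4), strafe(left, 1)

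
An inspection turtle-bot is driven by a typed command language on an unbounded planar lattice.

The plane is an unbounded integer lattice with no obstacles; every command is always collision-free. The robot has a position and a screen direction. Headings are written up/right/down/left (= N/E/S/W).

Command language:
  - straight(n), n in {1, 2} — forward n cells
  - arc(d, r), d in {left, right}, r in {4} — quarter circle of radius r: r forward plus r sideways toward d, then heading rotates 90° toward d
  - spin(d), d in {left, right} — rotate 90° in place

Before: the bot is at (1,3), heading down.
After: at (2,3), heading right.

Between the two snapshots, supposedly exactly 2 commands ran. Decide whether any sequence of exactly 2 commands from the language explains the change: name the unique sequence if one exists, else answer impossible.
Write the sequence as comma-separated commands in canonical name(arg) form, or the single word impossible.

spin(left), straight(1)

key: order matters: swapping spin(left) and straight(1) lands elsewhere
t0: at (1,3), heading down
[1] after spin(left): at (1,3), heading right
[2] after straight(1): at (2,3), heading right
all 36 alternatives checked — unique.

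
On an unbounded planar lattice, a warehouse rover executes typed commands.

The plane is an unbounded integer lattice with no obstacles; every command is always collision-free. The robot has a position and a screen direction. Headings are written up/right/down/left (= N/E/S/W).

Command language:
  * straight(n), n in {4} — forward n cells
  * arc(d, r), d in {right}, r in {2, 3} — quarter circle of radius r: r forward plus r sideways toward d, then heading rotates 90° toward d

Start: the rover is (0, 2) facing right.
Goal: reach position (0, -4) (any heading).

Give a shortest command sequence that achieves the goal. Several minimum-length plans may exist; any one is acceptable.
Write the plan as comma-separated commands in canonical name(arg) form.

begin: (0, 2) facing right
1. arc(right, 3) → (3, -1) facing down
2. arc(right, 3) → (0, -4) facing left
minimal: 2 command(s), checked below 2.

arc(right, 3), arc(right, 3)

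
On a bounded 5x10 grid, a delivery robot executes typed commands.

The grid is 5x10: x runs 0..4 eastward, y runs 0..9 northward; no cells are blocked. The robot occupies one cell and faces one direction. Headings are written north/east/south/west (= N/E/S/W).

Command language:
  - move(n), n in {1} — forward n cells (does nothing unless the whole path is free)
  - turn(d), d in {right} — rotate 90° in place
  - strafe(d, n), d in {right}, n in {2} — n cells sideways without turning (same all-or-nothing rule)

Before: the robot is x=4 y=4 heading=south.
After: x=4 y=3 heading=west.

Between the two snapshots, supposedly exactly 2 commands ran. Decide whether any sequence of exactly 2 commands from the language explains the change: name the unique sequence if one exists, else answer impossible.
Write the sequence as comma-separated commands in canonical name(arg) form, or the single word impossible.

move(1), turn(right)

key: order matters: swapping move(1) and turn(right) lands elsewhere
from: x=4 y=4 heading=south
t=1 move(1) ⇒ x=4 y=3 heading=south
t=2 turn(right) ⇒ x=4 y=3 heading=west
no other 2-command option fits: unique.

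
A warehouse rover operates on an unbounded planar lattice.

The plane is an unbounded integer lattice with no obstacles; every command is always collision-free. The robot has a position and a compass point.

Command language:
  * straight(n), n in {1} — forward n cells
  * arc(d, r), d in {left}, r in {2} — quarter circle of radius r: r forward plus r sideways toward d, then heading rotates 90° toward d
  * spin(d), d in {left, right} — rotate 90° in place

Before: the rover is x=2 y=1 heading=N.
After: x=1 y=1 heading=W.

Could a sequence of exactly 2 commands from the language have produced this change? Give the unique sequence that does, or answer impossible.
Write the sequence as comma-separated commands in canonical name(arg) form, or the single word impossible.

key: order matters: swapping spin(left) and straight(1) lands elsewhere
from: x=2 y=1 heading=N
t=1 spin(left) ⇒ x=2 y=1 heading=W
t=2 straight(1) ⇒ x=1 y=1 heading=W
all 16 alternatives checked — unique.

spin(left), straight(1)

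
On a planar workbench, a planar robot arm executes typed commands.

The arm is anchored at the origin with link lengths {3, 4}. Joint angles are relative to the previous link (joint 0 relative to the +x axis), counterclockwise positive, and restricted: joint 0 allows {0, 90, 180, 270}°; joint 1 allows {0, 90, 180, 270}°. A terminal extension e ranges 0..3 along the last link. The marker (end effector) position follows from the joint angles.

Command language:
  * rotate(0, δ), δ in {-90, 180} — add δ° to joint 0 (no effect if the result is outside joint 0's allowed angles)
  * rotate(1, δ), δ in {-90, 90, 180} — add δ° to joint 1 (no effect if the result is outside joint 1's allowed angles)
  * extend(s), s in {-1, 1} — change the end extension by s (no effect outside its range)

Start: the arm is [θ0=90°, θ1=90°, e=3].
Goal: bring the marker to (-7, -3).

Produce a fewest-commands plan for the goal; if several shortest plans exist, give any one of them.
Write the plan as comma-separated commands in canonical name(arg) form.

begin: [θ0=90°, θ1=90°, e=3]
t=1 rotate(1, 180) ⇒ [θ0=90°, θ1=270°, e=3]
t=2 rotate(0, 180) ⇒ [θ0=270°, θ1=270°, e=3]
no 1-step plan works, so 2 is optimal.

rotate(1, 180), rotate(0, 180)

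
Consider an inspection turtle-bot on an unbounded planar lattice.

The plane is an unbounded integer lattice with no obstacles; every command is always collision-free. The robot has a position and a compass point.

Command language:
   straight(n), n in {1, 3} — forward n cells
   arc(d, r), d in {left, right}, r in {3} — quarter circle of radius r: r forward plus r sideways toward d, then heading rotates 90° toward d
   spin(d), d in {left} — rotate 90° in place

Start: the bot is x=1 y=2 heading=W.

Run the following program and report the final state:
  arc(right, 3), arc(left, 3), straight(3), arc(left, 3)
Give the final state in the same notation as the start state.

begin: x=1 y=2 heading=W
[1] after arc(right, 3): x=-2 y=5 heading=N
[2] after arc(left, 3): x=-5 y=8 heading=W
[3] after straight(3): x=-8 y=8 heading=W
[4] after arc(left, 3): x=-11 y=5 heading=S

x=-11 y=5 heading=S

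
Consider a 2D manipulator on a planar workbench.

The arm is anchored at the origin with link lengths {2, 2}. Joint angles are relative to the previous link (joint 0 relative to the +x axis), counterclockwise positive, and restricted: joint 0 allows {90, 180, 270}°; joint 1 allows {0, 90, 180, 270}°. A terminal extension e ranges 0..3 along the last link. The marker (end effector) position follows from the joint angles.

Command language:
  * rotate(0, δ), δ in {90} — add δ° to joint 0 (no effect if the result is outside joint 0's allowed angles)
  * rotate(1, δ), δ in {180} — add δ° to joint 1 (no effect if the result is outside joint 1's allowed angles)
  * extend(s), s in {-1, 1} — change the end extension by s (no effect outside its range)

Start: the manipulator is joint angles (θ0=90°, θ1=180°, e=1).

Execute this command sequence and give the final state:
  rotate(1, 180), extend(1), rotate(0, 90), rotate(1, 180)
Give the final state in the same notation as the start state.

joint angles (θ0=180°, θ1=180°, e=2)

t0: joint angles (θ0=90°, θ1=180°, e=1)
step 1 (rotate(1, 180)): joint angles (θ0=90°, θ1=0°, e=1)
step 2 (extend(1)): joint angles (θ0=90°, θ1=0°, e=2)
step 3 (rotate(0, 90)): joint angles (θ0=180°, θ1=0°, e=2)
step 4 (rotate(1, 180)): joint angles (θ0=180°, θ1=180°, e=2)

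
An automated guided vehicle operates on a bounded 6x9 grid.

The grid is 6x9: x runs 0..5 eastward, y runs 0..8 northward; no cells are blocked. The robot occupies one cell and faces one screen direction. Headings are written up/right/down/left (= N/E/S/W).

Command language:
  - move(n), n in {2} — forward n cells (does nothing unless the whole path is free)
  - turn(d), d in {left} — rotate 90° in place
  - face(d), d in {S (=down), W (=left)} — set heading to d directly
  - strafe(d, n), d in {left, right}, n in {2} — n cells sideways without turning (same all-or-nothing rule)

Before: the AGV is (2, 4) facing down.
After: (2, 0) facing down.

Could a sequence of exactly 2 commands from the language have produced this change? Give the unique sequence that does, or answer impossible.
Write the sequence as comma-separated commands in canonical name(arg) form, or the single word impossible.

key: still facing S at the end — nothing in the sequence rotates
t0: (2, 4) facing down
step 1 (move(2)): (2, 2) facing down
step 2 (move(2)): (2, 0) facing down
uniquely the one of 36 2-step routes that fits.

move(2), move(2)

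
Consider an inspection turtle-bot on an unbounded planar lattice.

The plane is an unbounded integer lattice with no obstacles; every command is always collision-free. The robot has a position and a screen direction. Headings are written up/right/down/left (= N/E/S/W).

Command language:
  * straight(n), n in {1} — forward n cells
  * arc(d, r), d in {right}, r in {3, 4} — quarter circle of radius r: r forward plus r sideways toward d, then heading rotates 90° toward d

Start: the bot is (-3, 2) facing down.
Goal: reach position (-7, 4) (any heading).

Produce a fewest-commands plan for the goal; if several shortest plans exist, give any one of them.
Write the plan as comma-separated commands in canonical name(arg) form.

initial: (-3, 2) facing down
t=1 arc(right, 4) ⇒ (-7, -2) facing left
t=2 arc(right, 3) ⇒ (-10, 1) facing up
t=3 arc(right, 3) ⇒ (-7, 4) facing right
no 2-step plan works, so 3 is optimal.

arc(right, 4), arc(right, 3), arc(right, 3)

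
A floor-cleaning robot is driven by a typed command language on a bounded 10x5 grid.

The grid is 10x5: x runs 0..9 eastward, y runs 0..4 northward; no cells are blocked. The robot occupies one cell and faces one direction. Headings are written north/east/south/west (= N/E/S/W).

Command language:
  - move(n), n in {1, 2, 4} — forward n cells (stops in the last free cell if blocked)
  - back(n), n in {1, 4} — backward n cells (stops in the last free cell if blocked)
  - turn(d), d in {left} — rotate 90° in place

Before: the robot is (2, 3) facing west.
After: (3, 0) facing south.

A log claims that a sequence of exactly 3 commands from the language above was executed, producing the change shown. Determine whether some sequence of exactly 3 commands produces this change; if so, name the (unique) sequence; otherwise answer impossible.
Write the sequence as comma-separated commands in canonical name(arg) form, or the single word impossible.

back(1), turn(left), move(4)

key: position moved to (3,0) AND the heading swung to S — translation plus rotation needed
start: (2, 3) facing west
1. back(1) → (3, 3) facing west
2. turn(left) → (3, 3) facing south
3. move(4) → (3, 0) facing south
no other 3-command option fits: unique.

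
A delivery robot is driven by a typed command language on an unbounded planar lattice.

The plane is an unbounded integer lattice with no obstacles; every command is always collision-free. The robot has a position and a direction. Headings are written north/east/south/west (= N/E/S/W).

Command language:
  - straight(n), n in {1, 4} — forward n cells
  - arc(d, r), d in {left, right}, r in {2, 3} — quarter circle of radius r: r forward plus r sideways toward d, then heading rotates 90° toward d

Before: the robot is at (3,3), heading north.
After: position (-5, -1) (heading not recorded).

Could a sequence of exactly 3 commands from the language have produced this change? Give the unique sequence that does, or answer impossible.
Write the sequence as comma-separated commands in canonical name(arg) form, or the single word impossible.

key: order matters: swapping arc(left, 2) and arc(right, 3) lands elsewhere
start: at (3,3), heading north
t=1 arc(left, 2) ⇒ at (1,5), heading west
t=2 arc(left, 3) ⇒ at (-2,2), heading south
t=3 arc(right, 3) ⇒ at (-5,-1), heading west
all 216 alternatives checked — unique.

arc(left, 2), arc(left, 3), arc(right, 3)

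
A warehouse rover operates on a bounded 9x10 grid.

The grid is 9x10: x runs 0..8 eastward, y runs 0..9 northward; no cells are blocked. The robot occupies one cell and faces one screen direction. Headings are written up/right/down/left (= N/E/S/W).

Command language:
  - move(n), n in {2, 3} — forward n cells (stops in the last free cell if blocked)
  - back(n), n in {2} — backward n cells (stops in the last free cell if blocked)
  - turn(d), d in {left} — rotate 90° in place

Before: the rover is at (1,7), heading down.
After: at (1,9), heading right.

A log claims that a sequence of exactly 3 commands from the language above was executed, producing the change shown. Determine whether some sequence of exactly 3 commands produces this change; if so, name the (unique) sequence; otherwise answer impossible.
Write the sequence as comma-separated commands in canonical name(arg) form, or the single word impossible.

back(2), back(2), turn(left)

key: the second back(2) runs into the grid edge before its full distance
start: at (1,7), heading down
1. back(2) → at (1,9), heading down
2. back(2) → at (1,9), heading down
3. turn(left) → at (1,9), heading right
uniquely the one of 64 3-step routes that fits.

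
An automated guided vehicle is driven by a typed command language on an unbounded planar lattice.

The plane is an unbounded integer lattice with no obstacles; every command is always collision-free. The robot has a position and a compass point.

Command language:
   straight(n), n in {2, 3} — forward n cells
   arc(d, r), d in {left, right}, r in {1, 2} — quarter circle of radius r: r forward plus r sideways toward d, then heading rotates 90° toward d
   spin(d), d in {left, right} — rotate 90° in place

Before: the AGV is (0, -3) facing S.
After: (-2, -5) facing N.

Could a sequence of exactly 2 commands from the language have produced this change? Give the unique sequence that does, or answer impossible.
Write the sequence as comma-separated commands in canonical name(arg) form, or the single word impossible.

key: running spin(right) before arc(right, 2) would end elsewhere — order is forced
t0: (0, -3) facing S
[1] after arc(right, 2): (-2, -5) facing W
[2] after spin(right): (-2, -5) facing N
uniquely the one of 64 2-step routes that fits.

arc(right, 2), spin(right)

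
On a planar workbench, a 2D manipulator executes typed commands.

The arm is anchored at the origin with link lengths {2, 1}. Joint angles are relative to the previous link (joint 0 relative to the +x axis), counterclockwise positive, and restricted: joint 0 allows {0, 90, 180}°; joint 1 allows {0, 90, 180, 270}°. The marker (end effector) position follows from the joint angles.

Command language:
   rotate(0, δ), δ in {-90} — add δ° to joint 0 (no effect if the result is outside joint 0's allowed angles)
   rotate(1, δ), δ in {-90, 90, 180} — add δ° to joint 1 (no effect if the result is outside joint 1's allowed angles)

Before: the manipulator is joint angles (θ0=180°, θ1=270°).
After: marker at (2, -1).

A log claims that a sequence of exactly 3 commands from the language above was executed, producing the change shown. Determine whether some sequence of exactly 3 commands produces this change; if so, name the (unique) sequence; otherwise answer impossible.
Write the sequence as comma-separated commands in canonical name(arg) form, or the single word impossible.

from: joint angles (θ0=180°, θ1=270°)
t=1 rotate(0, -90) ⇒ joint angles (θ0=90°, θ1=270°)
t=2 rotate(0, -90) ⇒ joint angles (θ0=0°, θ1=270°)
t=3 rotate(0, -90) ⇒ joint angles (θ0=0°, θ1=270°)
no other 3-command option fits: unique.

rotate(0, -90), rotate(0, -90), rotate(0, -90)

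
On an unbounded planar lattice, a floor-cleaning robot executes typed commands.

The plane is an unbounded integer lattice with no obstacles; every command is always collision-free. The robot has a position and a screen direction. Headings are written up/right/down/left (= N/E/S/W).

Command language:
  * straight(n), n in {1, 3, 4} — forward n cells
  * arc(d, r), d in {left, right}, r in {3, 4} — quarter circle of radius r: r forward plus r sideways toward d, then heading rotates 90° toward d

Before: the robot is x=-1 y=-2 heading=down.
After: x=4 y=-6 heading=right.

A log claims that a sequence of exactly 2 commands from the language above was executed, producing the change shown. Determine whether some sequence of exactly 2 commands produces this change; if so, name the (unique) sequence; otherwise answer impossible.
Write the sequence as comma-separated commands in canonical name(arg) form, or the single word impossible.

key: running straight(1) before arc(left, 4) would end elsewhere — order is forced
initial: x=-1 y=-2 heading=down
step 1 (arc(left, 4)): x=3 y=-6 heading=right
step 2 (straight(1)): x=4 y=-6 heading=right
uniquely the one of 49 2-step routes that fits.

arc(left, 4), straight(1)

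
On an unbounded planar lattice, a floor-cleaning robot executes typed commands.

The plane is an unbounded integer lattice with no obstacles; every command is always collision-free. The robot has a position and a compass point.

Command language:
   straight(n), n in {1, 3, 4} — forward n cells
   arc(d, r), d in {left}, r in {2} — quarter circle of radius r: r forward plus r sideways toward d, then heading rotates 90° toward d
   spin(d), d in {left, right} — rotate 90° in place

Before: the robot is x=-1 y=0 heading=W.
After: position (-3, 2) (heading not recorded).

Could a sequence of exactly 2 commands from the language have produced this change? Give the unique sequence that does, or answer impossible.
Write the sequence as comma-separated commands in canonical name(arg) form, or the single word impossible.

key: order matters: swapping spin(right) and arc(left, 2) lands elsewhere
initial: x=-1 y=0 heading=W
1. spin(right) → x=-1 y=0 heading=N
2. arc(left, 2) → x=-3 y=2 heading=W
all 36 alternatives checked — unique.

spin(right), arc(left, 2)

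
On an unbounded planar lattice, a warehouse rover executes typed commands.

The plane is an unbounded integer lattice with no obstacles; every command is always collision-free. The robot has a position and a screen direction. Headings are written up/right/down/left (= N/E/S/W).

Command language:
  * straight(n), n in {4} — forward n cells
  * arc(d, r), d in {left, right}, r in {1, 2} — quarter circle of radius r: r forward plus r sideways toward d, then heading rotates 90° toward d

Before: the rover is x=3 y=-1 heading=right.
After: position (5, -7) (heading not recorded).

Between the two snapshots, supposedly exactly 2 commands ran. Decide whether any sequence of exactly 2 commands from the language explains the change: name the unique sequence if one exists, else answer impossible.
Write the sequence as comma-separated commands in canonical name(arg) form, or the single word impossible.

arc(right, 2), straight(4)

key: running straight(4) before arc(right, 2) would end elsewhere — order is forced
start: x=3 y=-1 heading=right
[1] after arc(right, 2): x=5 y=-3 heading=down
[2] after straight(4): x=5 y=-7 heading=down
no other 2-command option fits: unique.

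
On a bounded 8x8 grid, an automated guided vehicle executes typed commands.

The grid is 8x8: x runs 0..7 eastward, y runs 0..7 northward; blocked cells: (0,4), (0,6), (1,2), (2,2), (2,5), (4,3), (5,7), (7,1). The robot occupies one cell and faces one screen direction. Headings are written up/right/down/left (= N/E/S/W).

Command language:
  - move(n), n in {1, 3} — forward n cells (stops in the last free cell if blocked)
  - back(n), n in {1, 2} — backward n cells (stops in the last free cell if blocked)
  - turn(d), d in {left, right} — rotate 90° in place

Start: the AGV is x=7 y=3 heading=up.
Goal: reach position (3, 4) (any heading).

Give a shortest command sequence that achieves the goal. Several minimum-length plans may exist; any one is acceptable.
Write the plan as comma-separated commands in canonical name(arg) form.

move(1), turn(right), back(2), back(2)

begin: x=7 y=3 heading=up
[1] after move(1): x=7 y=4 heading=up
[2] after turn(right): x=7 y=4 heading=right
[3] after back(2): x=5 y=4 heading=right
[4] after back(2): x=3 y=4 heading=right
no 3-step plan works, so 4 is optimal.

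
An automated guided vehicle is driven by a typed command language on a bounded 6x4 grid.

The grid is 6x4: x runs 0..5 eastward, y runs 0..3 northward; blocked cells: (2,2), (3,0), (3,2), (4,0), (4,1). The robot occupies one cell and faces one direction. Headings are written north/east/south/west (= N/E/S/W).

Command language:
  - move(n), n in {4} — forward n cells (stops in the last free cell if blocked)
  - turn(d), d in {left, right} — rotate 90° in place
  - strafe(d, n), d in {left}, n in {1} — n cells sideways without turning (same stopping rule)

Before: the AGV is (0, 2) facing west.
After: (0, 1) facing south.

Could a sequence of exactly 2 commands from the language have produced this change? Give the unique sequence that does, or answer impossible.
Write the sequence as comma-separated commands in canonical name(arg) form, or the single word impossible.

strafe(left, 1), turn(left)

key: cell and facing (now S) both changed — the 2 commands mix motion and turning
start: (0, 2) facing west
t=1 strafe(left, 1) ⇒ (0, 1) facing west
t=2 turn(left) ⇒ (0, 1) facing south
uniquely the one of 16 2-step routes that fits.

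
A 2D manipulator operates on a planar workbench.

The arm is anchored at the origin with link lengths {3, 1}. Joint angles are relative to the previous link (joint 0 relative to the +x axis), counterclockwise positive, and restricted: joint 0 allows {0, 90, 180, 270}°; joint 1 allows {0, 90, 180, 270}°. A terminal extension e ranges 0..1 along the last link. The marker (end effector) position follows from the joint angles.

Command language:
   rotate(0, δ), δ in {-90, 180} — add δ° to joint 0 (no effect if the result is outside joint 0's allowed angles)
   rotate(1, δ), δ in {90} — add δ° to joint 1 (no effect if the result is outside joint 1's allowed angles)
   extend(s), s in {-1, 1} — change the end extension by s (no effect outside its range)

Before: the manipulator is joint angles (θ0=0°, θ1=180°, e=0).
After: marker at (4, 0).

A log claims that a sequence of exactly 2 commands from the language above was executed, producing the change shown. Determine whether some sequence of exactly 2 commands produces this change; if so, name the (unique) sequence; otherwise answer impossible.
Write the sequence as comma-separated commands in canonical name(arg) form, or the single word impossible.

start: joint angles (θ0=0°, θ1=180°, e=0)
1. rotate(1, 90) → joint angles (θ0=0°, θ1=270°, e=0)
2. rotate(1, 90) → joint angles (θ0=0°, θ1=0°, e=0)
no rival 2-sequence matches.

rotate(1, 90), rotate(1, 90)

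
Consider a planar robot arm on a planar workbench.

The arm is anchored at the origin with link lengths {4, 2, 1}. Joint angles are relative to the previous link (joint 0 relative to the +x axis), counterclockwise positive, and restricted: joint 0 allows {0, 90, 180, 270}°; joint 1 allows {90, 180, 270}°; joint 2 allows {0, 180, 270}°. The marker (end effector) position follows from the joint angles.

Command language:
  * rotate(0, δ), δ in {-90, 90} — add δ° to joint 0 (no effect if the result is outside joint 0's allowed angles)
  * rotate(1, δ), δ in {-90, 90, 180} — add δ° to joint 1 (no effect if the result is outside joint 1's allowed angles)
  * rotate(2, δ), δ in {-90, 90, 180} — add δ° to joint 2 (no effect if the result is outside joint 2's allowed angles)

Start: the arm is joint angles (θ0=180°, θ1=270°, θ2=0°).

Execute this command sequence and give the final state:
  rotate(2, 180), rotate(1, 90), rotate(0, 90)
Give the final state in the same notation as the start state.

initial: joint angles (θ0=180°, θ1=270°, θ2=0°)
t=1 rotate(2, 180) ⇒ joint angles (θ0=180°, θ1=270°, θ2=180°)
t=2 rotate(1, 90) ⇒ joint angles (θ0=180°, θ1=270°, θ2=180°)
t=3 rotate(0, 90) ⇒ joint angles (θ0=270°, θ1=270°, θ2=180°)

joint angles (θ0=270°, θ1=270°, θ2=180°)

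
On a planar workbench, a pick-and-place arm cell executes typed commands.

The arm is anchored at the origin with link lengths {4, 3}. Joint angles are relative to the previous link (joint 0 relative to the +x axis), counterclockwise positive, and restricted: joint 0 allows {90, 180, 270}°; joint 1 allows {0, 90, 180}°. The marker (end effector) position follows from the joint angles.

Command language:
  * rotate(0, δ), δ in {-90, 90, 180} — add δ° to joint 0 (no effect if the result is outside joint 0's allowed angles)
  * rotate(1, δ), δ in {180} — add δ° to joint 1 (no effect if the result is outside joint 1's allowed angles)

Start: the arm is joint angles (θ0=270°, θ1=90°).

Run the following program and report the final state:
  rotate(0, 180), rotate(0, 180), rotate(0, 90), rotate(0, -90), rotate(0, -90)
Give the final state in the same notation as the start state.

joint angles (θ0=90°, θ1=90°)

t0: joint angles (θ0=270°, θ1=90°)
1. rotate(0, 180) → joint angles (θ0=90°, θ1=90°)
2. rotate(0, 180) → joint angles (θ0=270°, θ1=90°)
3. rotate(0, 90) → joint angles (θ0=270°, θ1=90°)
4. rotate(0, -90) → joint angles (θ0=180°, θ1=90°)
5. rotate(0, -90) → joint angles (θ0=90°, θ1=90°)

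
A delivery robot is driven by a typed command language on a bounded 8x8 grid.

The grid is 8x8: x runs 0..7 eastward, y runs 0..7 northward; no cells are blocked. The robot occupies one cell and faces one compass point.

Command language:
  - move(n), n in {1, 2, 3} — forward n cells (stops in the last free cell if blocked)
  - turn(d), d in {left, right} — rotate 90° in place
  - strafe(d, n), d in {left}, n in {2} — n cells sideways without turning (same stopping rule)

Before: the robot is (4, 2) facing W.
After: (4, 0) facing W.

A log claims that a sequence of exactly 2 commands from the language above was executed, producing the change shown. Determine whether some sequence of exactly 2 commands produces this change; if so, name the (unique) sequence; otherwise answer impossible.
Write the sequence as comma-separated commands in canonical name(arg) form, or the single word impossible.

strafe(left, 2), strafe(left, 2)

key: the second strafe(left, 2) runs into the grid edge before its full distance
initial: (4, 2) facing W
1. strafe(left, 2) → (4, 0) facing W
2. strafe(left, 2) → (4, 0) facing W
no other 2-command option fits: unique.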